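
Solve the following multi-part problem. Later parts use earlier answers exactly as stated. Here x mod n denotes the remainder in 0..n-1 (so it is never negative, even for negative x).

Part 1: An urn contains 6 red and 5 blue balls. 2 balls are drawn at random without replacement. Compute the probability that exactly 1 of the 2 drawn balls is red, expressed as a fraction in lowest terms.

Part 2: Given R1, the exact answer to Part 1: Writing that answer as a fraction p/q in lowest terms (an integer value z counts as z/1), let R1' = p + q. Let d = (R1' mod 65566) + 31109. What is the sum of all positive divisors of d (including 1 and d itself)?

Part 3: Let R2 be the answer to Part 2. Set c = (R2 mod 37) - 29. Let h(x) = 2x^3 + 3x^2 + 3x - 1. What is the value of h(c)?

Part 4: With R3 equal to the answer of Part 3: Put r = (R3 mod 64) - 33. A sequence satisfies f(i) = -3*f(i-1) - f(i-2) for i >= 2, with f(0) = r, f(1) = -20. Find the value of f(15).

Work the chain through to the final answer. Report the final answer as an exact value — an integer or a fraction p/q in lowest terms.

Part 1: total draws C(11,2) = 55; favorable C(6,1)*C(5,1) = 30; P = 6/11; answer 6/11
Part 2: R1 = 6/11; threaded value p + q = 17; d = 31126; 31126 = 2 * 79 * 197; sigma = (1 + 2) * (1 + 79) * (1 + 197) = 3 * 80 * 198 = 47520; answer 47520
Part 3: R2 = 47520; c = -17; 2*(-17)^3 + 3*(-17)^2 + 3*(-17)^1 - 1 = (-9826) + (867) + (-51) + (-1) = -9011; answer -9011
Part 4: R3 = -9011; r = -20; f(2) = -3*(-20) - 1*(-20) = 80; iterating: f(2)=80, f(3)=-220, f(4)=580, f(5)=-1520, f(6)=3980, f(7)=-10420, f(8)=27280, f(9)=-71420, f(10)=186980, f(11)=-489520, f(12)=1281580, f(13)=-3355220, f(14)=8784080, f(15)=-22997020; answer -22997020

-22997020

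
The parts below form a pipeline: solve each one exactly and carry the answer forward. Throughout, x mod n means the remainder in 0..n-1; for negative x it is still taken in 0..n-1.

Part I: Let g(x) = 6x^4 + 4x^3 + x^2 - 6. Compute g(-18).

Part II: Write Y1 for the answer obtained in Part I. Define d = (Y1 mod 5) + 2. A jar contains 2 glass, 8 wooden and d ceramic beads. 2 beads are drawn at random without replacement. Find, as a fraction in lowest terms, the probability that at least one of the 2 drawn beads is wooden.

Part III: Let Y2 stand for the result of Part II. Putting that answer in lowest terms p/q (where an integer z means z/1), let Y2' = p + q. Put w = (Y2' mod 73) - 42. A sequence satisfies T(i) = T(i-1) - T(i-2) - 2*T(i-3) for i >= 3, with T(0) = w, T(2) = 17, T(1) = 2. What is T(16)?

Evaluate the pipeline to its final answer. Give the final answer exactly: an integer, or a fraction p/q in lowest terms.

Part I: 6*(-18)^4 + 4*(-18)^3 + 1*(-18)^2 - 6 = (629856) + (-23328) + (324) + (-6) = 606846; answer 606846
Part II: Y1 = 606846; d = 3; total draws C(13,2) = 78; complement C(5,2) = 10; favorable 78 - 10 = 68; P = 34/39; answer 34/39
Part III: Y2 = 34/39; threaded value p + q = 73; w = -42; T(3) = 1*(17) - 1*(2) - 2*(-42) = 99; iterating: T(3)=99, T(4)=78, T(5)=-55, T(6)=-331, T(7)=-432, T(8)=9, T(9)=1103, T(10)=1958, T(11)=837, T(12)=-3327, T(13)=-8080, T(14)=-6427, T(15)=8307, T(16)=30894; answer 30894

30894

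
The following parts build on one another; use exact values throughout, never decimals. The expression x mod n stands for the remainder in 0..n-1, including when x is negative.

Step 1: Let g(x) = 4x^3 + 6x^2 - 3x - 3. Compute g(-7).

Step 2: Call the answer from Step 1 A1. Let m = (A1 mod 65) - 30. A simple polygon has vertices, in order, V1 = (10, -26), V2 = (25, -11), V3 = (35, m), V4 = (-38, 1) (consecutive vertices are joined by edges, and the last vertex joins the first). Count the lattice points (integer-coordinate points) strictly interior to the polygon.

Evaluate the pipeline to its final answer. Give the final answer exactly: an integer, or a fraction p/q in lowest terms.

Step 1: 4*(-7)^3 + 6*(-7)^2 - 3*(-7)^1 - 3 = (-1372) + (294) + (21) + (-3) = -1060; answer -1060
Step 2: A1 = -1060; m = 15; cross terms: (10*-11 - 25*-26)=540, (25*15 - 35*-11)=760, (35*1 - -38*15)=605, (-38*-26 - 10*1)=978; twice the area = |2883| = 2883; area = 2883/2; boundary points = 15 + 2 + 1 + 3 = 21; strictly interior points = area - boundary/2 + 1 = 1432; answer 1432

1432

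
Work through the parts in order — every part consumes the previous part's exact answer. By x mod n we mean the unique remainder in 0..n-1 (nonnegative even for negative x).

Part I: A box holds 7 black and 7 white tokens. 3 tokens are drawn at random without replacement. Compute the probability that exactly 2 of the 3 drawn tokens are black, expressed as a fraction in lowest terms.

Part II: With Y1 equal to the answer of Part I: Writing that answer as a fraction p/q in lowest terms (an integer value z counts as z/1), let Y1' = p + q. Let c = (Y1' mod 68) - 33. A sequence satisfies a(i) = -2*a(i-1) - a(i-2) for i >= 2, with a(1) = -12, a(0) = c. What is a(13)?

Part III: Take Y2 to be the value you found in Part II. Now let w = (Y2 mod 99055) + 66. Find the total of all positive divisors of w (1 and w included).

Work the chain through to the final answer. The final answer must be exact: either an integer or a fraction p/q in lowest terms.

108000

Part I: total draws C(14,3) = 364; favorable C(7,2)*C(7,1) = 147; P = 21/52; answer 21/52
Part II: Y1 = 21/52; threaded value p + q = 73; c = -28; a(2) = -2*(-12) - 1*(-28) = 52; iterating: a(2)=52, a(3)=-92, a(4)=132, a(5)=-172, a(6)=212, a(7)=-252, a(8)=292, a(9)=-332, a(10)=372, a(11)=-412, a(12)=452, a(13)=-492; answer -492
Part III: Y2 = -492; w = 98629; 98629 = 19 * 29 * 179; sigma = (1 + 19) * (1 + 29) * (1 + 179) = 20 * 30 * 180 = 108000; answer 108000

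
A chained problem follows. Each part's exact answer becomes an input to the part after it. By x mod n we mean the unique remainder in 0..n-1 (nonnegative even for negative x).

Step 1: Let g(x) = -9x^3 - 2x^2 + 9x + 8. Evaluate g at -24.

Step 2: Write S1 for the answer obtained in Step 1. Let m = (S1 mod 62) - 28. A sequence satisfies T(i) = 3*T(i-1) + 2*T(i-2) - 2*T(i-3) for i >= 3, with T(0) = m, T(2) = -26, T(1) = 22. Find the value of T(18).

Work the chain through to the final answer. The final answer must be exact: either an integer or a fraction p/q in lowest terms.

-9104288486

Step 1: -9*(-24)^3 - 2*(-24)^2 + 9*(-24)^1 + 8 = (124416) + (-1152) + (-216) + (8) = 123056; answer 123056
Step 2: S1 = 123056; m = 20; T(3) = 3*(-26) + 2*(22) - 2*(20) = -74; iterating: T(3)=-74, T(4)=-318, T(5)=-1050, T(6)=-3638, T(7)=-12378, T(8)=-42310, T(9)=-144410, T(10)=-493094, T(11)=-1683482, T(12)=-5747814, T(13)=-19624218, T(14)=-67001318, T(15)=-228756762, T(16)=-781024486, T(17)=-2666584346, T(18)=-9104288486; answer -9104288486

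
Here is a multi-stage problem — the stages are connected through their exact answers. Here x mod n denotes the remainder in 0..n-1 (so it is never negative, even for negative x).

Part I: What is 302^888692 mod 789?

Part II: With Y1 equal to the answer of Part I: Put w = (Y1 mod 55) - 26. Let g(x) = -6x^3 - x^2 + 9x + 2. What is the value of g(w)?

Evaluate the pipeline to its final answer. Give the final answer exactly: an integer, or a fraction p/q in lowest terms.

682

Part I: squarings mod 789: 302^1=302, 302^2=469, 302^4=619, 302^8=496, 302^16=637, 302^32=223, 302^64=22, 302^128=484, 302^256=712, 302^512=406, 302^1024=724, 302^2048=280, 302^4096=289, 302^8192=676, 302^16384=145, 302^32768=511, 302^65536=751, 302^131072=655, 302^262144=598, 302^524288=187; 302^888692 = 302^4 * 302^16 * 302^32 * 302^64 * 302^256 * 302^512 * 302^1024 * 302^2048 * 302^32768 * 302^65536 * 302^262144 * 302^524288 = 406 (mod 789); answer 406
Part II: Y1 = 406; w = -5; -6*(-5)^3 - 1*(-5)^2 + 9*(-5)^1 + 2 = (750) + (-25) + (-45) + (2) = 682; answer 682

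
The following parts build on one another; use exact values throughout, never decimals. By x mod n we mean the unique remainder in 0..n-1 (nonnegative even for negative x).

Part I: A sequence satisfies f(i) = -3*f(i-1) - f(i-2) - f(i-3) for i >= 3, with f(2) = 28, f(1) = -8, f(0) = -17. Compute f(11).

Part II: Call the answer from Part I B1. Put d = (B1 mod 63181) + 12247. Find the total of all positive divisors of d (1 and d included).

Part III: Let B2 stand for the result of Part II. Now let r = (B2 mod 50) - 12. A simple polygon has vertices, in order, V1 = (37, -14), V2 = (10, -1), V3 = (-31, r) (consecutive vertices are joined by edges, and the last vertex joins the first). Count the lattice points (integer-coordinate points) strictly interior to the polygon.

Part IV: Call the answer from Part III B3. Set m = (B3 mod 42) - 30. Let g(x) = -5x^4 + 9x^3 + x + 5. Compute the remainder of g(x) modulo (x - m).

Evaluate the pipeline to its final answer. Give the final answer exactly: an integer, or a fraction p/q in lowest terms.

-4293025

Part I: f(3) = -3*(28) - 1*(-8) - 1*(-17) = -59; iterating: f(3)=-59, f(4)=157, f(5)=-440, f(6)=1222, f(7)=-3383, f(8)=9367, f(9)=-25940, f(10)=71836, f(11)=-198935; answer -198935
Part II: B1 = -198935; d = 66036; 66036 = 2^2 * 3 * 5503; sigma = (1 + 2 + 4) * (1 + 3) * (1 + 5503) = 7 * 4 * 5504 = 154112; answer 154112
Part III: B2 = 154112; r = 0; cross terms: (37*-1 - 10*-14)=103, (10*0 - -31*-1)=-31, (-31*-14 - 37*0)=434; twice the area = |506| = 506; area = 253; boundary points = 1 + 1 + 2 = 4; strictly interior points = area - boundary/2 + 1 = 252; answer 252
Part IV: B3 = 252; m = -30; remainder = value at the root: -5*(-30)^4 + 9*(-30)^3 + 1*(-30)^1 + 5 = (-4050000) + (-243000) + (-30) + (5) = -4293025; answer -4293025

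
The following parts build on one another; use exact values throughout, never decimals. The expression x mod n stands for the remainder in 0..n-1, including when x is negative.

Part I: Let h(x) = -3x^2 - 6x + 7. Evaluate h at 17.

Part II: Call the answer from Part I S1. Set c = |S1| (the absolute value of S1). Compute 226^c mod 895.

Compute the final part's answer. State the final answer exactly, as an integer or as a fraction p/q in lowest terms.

Part I: -3*(17)^2 - 6*(17)^1 + 7 = (-867) + (-102) + (7) = -962; answer -962
Part II: S1 = -962; c = 962; squarings mod 895: 226^1=226, 226^2=61, 226^4=141, 226^8=191, 226^16=681, 226^32=151, 226^64=426, 226^128=686, 226^256=721, 226^512=741; 226^962 = 226^2 * 226^64 * 226^128 * 226^256 * 226^512 = 816 (mod 895); answer 816

816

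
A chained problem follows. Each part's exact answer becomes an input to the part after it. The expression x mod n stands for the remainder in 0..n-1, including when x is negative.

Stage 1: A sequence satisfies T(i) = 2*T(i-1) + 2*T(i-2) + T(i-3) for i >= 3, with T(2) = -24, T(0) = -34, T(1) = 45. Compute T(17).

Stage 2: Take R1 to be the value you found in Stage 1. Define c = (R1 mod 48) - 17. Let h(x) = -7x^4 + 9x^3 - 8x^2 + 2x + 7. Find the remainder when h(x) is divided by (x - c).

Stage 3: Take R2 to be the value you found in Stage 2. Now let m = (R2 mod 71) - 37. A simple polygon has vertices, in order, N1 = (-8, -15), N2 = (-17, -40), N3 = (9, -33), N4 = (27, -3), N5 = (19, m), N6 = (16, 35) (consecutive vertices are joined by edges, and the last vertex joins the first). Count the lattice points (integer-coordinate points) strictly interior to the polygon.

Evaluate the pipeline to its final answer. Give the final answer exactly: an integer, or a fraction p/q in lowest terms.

1224

Stage 1: T(3) = 2*(-24) + 2*(45) + 1*(-34) = 8; iterating: T(3)=8, T(4)=13, T(5)=18, T(6)=70, T(7)=189, T(8)=536, T(9)=1520, T(10)=4301, T(11)=12178, T(12)=34478, T(13)=97613, T(14)=276360, T(15)=782424, T(16)=2215181, T(17)=6271570; answer 6271570
Stage 2: R1 = 6271570; c = 17; remainder = value at the root: -7*(17)^4 + 9*(17)^3 - 8*(17)^2 + 2*(17)^1 + 7 = (-584647) + (44217) + (-2312) + (34) + (7) = -542701; answer -542701
Stage 3: R2 = -542701; m = -14; cross terms: (-8*-40 - -17*-15)=65, (-17*-33 - 9*-40)=921, (9*-3 - 27*-33)=864, (27*-14 - 19*-3)=-321, (19*35 - 16*-14)=889, (16*-15 - -8*35)=40; twice the area = |2458| = 2458; area = 1229; boundary points = 1 + 1 + 6 + 1 + 1 + 2 = 12; strictly interior points = area - boundary/2 + 1 = 1224; answer 1224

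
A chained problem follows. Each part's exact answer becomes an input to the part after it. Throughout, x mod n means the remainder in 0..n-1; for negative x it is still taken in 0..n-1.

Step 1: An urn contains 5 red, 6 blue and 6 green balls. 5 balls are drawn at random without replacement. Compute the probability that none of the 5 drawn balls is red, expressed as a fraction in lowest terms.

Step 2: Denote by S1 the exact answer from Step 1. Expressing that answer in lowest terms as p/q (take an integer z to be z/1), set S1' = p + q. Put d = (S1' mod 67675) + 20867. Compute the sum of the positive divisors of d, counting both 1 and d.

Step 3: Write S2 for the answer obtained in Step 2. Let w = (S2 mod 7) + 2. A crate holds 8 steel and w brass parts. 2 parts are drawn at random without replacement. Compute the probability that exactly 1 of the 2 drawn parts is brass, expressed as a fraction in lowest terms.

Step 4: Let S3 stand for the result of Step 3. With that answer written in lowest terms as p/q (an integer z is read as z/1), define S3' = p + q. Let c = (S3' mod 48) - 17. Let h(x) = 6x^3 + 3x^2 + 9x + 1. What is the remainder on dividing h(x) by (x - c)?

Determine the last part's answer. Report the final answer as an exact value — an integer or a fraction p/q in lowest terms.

-371

Step 1: total draws C(17,5) = 6188; favorable C(12,5) = 792; P = 198/1547; answer 198/1547
Step 2: S1 = 198/1547; threaded value p + q = 1745; d = 22612; 22612 = 2^2 * 5653; sigma = (1 + 2 + 4) * (1 + 5653) = 7 * 5654 = 39578; answer 39578
Step 3: S2 = 39578; w = 2; total draws C(10,2) = 45; favorable C(2,1)*C(8,1) = 16; P = 16/45; answer 16/45
Step 4: S3 = 16/45; threaded value p + q = 61; c = -4; remainder = value at the root: 6*(-4)^3 + 3*(-4)^2 + 9*(-4)^1 + 1 = (-384) + (48) + (-36) + (1) = -371; answer -371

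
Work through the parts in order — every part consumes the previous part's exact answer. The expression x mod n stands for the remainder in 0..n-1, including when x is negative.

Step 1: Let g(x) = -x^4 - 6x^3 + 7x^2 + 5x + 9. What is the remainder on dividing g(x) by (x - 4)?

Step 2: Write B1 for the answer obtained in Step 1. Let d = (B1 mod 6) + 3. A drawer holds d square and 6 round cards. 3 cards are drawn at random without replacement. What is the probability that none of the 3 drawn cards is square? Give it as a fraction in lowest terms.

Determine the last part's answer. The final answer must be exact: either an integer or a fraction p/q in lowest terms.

Step 1: remainder = value at the root: -1*(4)^4 - 6*(4)^3 + 7*(4)^2 + 5*(4)^1 + 9 = (-256) + (-384) + (112) + (20) + (9) = -499; answer -499
Step 2: B1 = -499; d = 8; total draws C(14,3) = 364; favorable C(6,3) = 20; P = 5/91; answer 5/91

5/91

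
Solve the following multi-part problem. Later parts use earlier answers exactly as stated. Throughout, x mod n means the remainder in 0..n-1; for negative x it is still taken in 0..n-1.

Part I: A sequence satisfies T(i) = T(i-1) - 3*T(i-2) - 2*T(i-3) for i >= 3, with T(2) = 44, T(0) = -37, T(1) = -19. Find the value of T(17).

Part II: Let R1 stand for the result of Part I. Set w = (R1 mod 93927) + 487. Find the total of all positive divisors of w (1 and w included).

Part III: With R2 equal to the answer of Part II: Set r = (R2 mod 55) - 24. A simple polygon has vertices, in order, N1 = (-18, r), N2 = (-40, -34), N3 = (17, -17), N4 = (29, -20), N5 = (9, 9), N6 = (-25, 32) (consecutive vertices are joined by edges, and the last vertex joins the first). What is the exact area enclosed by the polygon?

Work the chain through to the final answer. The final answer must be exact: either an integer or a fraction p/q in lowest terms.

1859

Part I: T(3) = 1*(44) - 3*(-19) - 2*(-37) = 175; iterating: T(3)=175, T(4)=81, T(5)=-532, T(6)=-1125, T(7)=309, T(8)=4748, T(9)=6071, T(10)=-8791, T(11)=-36500, T(12)=-22269, T(13)=104813, T(14)=244620, T(15)=-25281, T(16)=-968767, T(17)=-1382164; answer -1382164
Part II: R1 = -1382164; w = 27228; 27228 = 2^2 * 3 * 2269; sigma = (1 + 2 + 4) * (1 + 3) * (1 + 2269) = 7 * 4 * 2270 = 63560; answer 63560
Part III: R2 = 63560; r = 11; cross terms: (-18*-34 - -40*11)=1052, (-40*-17 - 17*-34)=1258, (17*-20 - 29*-17)=153, (29*9 - 9*-20)=441, (9*32 - -25*9)=513, (-25*11 - -18*32)=301; twice the area = |3718| = 3718; area = 1859; answer 1859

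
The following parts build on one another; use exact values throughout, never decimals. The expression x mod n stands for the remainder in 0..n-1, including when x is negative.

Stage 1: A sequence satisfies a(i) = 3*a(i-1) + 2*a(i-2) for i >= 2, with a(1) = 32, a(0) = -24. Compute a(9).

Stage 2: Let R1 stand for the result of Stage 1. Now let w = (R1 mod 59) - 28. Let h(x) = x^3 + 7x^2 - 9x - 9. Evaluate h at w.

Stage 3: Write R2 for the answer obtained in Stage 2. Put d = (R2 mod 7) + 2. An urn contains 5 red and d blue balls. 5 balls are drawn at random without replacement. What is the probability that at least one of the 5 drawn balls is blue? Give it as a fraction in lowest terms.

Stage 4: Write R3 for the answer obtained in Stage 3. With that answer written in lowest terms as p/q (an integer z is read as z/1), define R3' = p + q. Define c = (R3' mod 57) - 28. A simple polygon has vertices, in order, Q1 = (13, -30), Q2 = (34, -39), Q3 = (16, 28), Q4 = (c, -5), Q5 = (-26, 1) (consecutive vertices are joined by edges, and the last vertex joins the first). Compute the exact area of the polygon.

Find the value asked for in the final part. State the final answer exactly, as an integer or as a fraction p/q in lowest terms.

Stage 1: a(2) = 3*(32) + 2*(-24) = 48; iterating: a(2)=48, a(3)=208, a(4)=720, a(5)=2576, a(6)=9168, a(7)=32656, a(8)=116304, a(9)=414224; answer 414224
Stage 2: R1 = 414224; w = 16; 1*(16)^3 + 7*(16)^2 - 9*(16)^1 - 9 = (4096) + (1792) + (-144) + (-9) = 5735; answer 5735
Stage 3: R2 = 5735; d = 4; total draws C(9,5) = 126; complement C(5,5) = 1; favorable 126 - 1 = 125; P = 125/126; answer 125/126
Stage 4: R3 = 125/126; threaded value p + q = 251; c = -5; cross terms: (13*-39 - 34*-30)=513, (34*28 - 16*-39)=1576, (16*-5 - -5*28)=60, (-5*1 - -26*-5)=-135, (-26*-30 - 13*1)=767; twice the area = |2781| = 2781; area = 2781/2; answer 2781/2

2781/2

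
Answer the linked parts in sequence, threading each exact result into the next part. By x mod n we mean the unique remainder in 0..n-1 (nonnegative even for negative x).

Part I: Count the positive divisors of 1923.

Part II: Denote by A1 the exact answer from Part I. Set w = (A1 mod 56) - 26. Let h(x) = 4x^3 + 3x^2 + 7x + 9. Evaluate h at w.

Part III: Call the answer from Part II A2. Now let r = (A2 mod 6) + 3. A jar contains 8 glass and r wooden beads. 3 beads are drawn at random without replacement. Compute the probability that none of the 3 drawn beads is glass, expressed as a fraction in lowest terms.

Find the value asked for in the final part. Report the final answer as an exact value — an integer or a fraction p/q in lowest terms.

1/55

Part I: 1923 = 3 * 641; number of divisors = (1+1) * (1+1) = 4; answer 4
Part II: A1 = 4; w = -22; 4*(-22)^3 + 3*(-22)^2 + 7*(-22)^1 + 9 = (-42592) + (1452) + (-154) + (9) = -41285; answer -41285
Part III: A2 = -41285; r = 4; total draws C(12,3) = 220; favorable C(4,3) = 4; P = 1/55; answer 1/55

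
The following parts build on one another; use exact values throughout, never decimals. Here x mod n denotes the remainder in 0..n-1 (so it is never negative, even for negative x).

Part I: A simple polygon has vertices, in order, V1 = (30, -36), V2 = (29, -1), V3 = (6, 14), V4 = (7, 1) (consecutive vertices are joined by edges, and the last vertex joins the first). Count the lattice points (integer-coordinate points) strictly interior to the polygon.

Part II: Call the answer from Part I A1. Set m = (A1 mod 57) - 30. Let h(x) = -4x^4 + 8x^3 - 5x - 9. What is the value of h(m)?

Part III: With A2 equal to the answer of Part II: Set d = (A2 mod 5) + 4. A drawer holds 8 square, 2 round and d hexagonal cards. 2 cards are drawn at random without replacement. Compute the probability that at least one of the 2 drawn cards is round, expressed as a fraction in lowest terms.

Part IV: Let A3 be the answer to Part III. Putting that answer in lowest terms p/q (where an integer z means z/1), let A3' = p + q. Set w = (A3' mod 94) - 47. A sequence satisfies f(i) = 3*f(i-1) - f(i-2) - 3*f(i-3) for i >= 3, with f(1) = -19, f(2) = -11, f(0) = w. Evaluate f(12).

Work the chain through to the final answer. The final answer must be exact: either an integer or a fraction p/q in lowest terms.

Part I: cross terms: (30*-1 - 29*-36)=1014, (29*14 - 6*-1)=412, (6*1 - 7*14)=-92, (7*-36 - 30*1)=-282; twice the area = |1052| = 1052; area = 526; boundary points = 1 + 1 + 1 + 1 = 4; strictly interior points = area - boundary/2 + 1 = 525; answer 525
Part II: A1 = 525; m = -18; -4*(-18)^4 + 8*(-18)^3 - 5*(-18)^1 - 9 = (-419904) + (-46656) + (90) + (-9) = -466479; answer -466479
Part III: A2 = -466479; d = 5; total draws C(15,2) = 105; complement C(13,2) = 78; favorable 105 - 78 = 27; P = 9/35; answer 9/35
Part IV: A3 = 9/35; threaded value p + q = 44; w = -3; f(3) = 3*(-11) - 1*(-19) - 3*(-3) = -5; iterating: f(3)=-5, f(4)=53, f(5)=197, f(6)=553, f(7)=1303, f(8)=2765, f(9)=5333, f(10)=9325, f(11)=14347, f(12)=17717; answer 17717

17717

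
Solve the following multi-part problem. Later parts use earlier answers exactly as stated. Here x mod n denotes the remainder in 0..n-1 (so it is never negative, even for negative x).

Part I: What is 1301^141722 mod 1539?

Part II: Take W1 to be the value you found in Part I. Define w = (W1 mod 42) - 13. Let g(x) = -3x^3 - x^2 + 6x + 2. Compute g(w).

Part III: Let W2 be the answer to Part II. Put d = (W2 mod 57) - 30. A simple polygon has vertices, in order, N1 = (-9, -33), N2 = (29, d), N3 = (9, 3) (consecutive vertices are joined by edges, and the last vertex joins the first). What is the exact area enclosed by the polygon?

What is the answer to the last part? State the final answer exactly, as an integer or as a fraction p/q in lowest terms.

639

Part I: squarings mod 1539: 1301^1=1301, 1301^2=1240, 1301^4=139, 1301^8=853, 1301^16=1201, 1301^32=358, 1301^64=427, 1301^128=727, 1301^256=652, 1301^512=340, 1301^1024=175, 1301^2048=1384, 1301^4096=940, 1301^8192=214, 1301^16384=1165, 1301^32768=1366, 1301^65536=688, 1301^131072=871; 1301^141722 = 1301^2 * 1301^8 * 1301^16 * 1301^128 * 1301^256 * 1301^2048 * 1301^8192 * 1301^131072 = 340 (mod 1539); answer 340
Part II: W1 = 340; w = -9; -3*(-9)^3 - 1*(-9)^2 + 6*(-9)^1 + 2 = (2187) + (-81) + (-54) + (2) = 2054; answer 2054
Part III: W2 = 2054; d = -28; cross terms: (-9*-28 - 29*-33)=1209, (29*3 - 9*-28)=339, (9*-33 - -9*3)=-270; twice the area = |1278| = 1278; area = 639; answer 639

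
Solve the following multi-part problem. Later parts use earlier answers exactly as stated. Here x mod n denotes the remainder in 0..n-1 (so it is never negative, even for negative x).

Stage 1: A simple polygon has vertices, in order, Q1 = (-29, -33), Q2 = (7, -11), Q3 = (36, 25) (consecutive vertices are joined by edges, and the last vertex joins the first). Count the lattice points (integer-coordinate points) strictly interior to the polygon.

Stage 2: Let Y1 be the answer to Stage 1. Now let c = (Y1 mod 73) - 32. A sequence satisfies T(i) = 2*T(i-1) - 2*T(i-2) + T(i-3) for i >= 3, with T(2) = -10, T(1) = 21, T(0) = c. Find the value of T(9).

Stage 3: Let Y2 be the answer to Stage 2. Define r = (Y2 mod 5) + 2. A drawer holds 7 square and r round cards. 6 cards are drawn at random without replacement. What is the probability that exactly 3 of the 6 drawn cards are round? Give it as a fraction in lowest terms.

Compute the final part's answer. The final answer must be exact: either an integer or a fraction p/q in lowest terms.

Stage 1: cross terms: (-29*-11 - 7*-33)=550, (7*25 - 36*-11)=571, (36*-33 - -29*25)=-463; twice the area = |658| = 658; area = 329; boundary points = 2 + 1 + 1 = 4; strictly interior points = area - boundary/2 + 1 = 328; answer 328
Stage 2: Y1 = 328; c = 4; T(3) = 2*(-10) - 2*(21) + 1*(4) = -58; iterating: T(3)=-58, T(4)=-75, T(5)=-44, T(6)=4, T(7)=21, T(8)=-10, T(9)=-58; answer -58
Stage 3: Y2 = -58; r = 4; total draws C(11,6) = 462; favorable C(4,3)*C(7,3) = 140; P = 10/33; answer 10/33

10/33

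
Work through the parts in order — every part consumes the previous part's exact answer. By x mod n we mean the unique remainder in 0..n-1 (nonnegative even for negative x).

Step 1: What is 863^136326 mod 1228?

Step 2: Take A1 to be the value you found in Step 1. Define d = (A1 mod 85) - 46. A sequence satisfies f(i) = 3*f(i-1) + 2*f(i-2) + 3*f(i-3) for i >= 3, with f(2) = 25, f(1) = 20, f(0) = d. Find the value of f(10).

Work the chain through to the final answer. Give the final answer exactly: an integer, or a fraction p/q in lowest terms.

Step 1: squarings mod 1228: 863^1=863, 863^2=601, 863^4=169, 863^8=317, 863^16=1021, 863^32=1097, 863^64=1197, 863^128=961, 863^256=65, 863^512=541, 863^1024=417, 863^2048=741, 863^4096=165, 863^8192=209, 863^16384=701, 863^32768=201, 863^65536=1105, 863^131072=393; 863^136326 = 863^2 * 863^4 * 863^128 * 863^1024 * 863^4096 * 863^131072 = 781 (mod 1228); answer 781
Step 2: A1 = 781; d = -30; f(3) = 3*(25) + 2*(20) + 3*(-30) = 25; iterating: f(3)=25, f(4)=185, f(5)=680, f(6)=2485, f(7)=9370, f(8)=35120, f(9)=131555, f(10)=493015; answer 493015

493015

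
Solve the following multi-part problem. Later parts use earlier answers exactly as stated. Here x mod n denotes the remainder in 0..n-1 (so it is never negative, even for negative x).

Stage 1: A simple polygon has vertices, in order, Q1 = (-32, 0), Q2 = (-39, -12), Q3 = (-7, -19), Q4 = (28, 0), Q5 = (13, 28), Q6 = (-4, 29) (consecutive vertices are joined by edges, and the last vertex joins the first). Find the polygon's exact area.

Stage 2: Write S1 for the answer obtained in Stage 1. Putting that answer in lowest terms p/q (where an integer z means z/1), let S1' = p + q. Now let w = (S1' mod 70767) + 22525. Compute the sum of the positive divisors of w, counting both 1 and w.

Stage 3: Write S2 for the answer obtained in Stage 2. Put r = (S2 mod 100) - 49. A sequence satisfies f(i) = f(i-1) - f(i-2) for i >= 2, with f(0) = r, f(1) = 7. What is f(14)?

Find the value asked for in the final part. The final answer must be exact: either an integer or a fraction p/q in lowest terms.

42

Stage 1: cross terms: (-32*-12 - -39*0)=384, (-39*-19 - -7*-12)=657, (-7*0 - 28*-19)=532, (28*28 - 13*0)=784, (13*29 - -4*28)=489, (-4*0 - -32*29)=928; twice the area = |3774| = 3774; area = 1887; answer 1887
Stage 2: S1 = 1887; threaded value p + q = 1888; w = 24413; 24413 is prime, so its only divisors are 1 and 24413; sigma = 1 + 24413 = 24414; answer 24414
Stage 3: S2 = 24414; r = -35; f(2) = 1*(7) - 1*(-35) = 42; iterating: f(2)=42, f(3)=35, f(4)=-7, f(5)=-42, f(6)=-35, f(7)=7, f(8)=42, f(9)=35, f(10)=-7, f(11)=-42, f(12)=-35, f(13)=7, f(14)=42; answer 42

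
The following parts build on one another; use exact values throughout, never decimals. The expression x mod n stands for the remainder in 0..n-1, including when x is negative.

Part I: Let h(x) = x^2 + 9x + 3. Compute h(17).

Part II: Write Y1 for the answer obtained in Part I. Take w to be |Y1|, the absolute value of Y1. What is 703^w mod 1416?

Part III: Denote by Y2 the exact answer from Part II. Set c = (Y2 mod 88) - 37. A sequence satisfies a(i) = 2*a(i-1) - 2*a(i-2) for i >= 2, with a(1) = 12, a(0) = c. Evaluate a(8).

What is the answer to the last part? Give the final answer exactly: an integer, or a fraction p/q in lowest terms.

288

Part I: 1*(17)^2 + 9*(17)^1 + 3 = (289) + (153) + (3) = 445; answer 445
Part II: Y1 = 445; w = 445; squarings mod 1416: 703^1=703, 703^2=25, 703^4=625, 703^8=1225, 703^16=1081, 703^32=361, 703^64=49, 703^128=985, 703^256=265; 703^445 = 703^1 * 703^4 * 703^8 * 703^16 * 703^32 * 703^128 * 703^256 = 55 (mod 1416); answer 55
Part III: Y2 = 55; c = 18; a(2) = 2*(12) - 2*(18) = -12; iterating: a(2)=-12, a(3)=-48, a(4)=-72, a(5)=-48, a(6)=48, a(7)=192, a(8)=288; answer 288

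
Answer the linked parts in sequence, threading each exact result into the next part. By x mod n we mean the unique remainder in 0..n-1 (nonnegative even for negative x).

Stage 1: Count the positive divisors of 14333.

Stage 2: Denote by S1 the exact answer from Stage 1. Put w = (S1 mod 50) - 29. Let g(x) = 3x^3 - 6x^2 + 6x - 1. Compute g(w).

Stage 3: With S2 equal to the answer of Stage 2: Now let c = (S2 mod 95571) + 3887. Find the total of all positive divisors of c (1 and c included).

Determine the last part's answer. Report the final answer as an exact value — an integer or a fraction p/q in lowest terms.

Stage 1: 14333 = 11 * 1303; number of divisors = (1+1) * (1+1) = 4; answer 4
Stage 2: S1 = 4; w = -25; 3*(-25)^3 - 6*(-25)^2 + 6*(-25)^1 - 1 = (-46875) + (-3750) + (-150) + (-1) = -50776; answer -50776
Stage 3: S2 = -50776; c = 48682; 48682 = 2 * 101 * 241; sigma = (1 + 2) * (1 + 101) * (1 + 241) = 3 * 102 * 242 = 74052; answer 74052

74052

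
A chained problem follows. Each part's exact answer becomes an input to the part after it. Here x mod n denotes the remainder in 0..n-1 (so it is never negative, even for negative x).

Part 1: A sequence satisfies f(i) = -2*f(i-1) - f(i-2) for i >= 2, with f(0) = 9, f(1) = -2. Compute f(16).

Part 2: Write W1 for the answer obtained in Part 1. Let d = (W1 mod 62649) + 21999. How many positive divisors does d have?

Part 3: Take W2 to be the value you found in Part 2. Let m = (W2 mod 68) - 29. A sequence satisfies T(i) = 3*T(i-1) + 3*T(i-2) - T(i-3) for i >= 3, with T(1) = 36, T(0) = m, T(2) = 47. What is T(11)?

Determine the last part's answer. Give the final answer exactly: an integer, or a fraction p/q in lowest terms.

9425518

Part 1: f(2) = -2*(-2) - 1*(9) = -5; iterating: f(2)=-5, f(3)=12, f(4)=-19, f(5)=26, f(6)=-33, f(7)=40, f(8)=-47, f(9)=54, f(10)=-61, f(11)=68, f(12)=-75, f(13)=82, f(14)=-89, f(15)=96, f(16)=-103; answer -103
Part 2: W1 = -103; d = 84545; 84545 = 5 * 37 * 457; number of divisors = (1+1) * (1+1) * (1+1) = 8; answer 8
Part 3: W2 = 8; m = -21; T(3) = 3*(47) + 3*(36) - 1*(-21) = 270; iterating: T(3)=270, T(4)=915, T(5)=3508, T(6)=12999, T(7)=48606, T(8)=181307, T(9)=676740, T(10)=2525535, T(11)=9425518; answer 9425518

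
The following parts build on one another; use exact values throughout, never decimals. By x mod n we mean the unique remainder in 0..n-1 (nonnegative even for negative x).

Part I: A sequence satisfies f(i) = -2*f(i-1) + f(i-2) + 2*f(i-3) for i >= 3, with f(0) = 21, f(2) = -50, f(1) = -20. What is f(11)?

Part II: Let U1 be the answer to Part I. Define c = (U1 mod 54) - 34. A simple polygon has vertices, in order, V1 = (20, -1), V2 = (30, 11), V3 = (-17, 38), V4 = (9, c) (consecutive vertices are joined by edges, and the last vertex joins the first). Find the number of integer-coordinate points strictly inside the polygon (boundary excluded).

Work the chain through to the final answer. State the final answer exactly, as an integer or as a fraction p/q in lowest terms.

907

Part I: f(3) = -2*(-50) + 1*(-20) + 2*(21) = 122; iterating: f(3)=122, f(4)=-334, f(5)=690, f(6)=-1470, f(7)=2962, f(8)=-6014, f(9)=12050, f(10)=-24190, f(11)=48402; answer 48402
Part II: U1 = 48402; c = -16; cross terms: (20*11 - 30*-1)=250, (30*38 - -17*11)=1327, (-17*-16 - 9*38)=-70, (9*-1 - 20*-16)=311; twice the area = |1818| = 1818; area = 909; boundary points = 2 + 1 + 2 + 1 = 6; strictly interior points = area - boundary/2 + 1 = 907; answer 907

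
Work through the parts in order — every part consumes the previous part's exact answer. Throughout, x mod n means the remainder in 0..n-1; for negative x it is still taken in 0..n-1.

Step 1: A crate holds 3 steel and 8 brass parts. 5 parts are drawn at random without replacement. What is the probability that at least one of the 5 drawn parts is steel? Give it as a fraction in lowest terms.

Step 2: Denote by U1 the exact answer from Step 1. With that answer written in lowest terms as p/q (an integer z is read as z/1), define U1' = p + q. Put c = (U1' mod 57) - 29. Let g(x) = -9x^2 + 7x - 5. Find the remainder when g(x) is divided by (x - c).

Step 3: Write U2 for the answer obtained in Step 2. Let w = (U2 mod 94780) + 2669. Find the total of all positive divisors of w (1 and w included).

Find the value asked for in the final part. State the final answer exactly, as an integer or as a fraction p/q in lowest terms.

225792

Step 1: total draws C(11,5) = 462; complement C(8,5) = 56; favorable 462 - 56 = 406; P = 29/33; answer 29/33
Step 2: U1 = 29/33; threaded value p + q = 62; c = -24; remainder = value at the root: -9*(-24)^2 + 7*(-24)^1 - 5 = (-5184) + (-168) + (-5) = -5357; answer -5357
Step 3: U2 = -5357; w = 92092; 92092 = 2^2 * 7 * 11 * 13 * 23; sigma = (1 + 2 + 4) * (1 + 7) * (1 + 11) * (1 + 13) * (1 + 23) = 7 * 8 * 12 * 14 * 24 = 225792; answer 225792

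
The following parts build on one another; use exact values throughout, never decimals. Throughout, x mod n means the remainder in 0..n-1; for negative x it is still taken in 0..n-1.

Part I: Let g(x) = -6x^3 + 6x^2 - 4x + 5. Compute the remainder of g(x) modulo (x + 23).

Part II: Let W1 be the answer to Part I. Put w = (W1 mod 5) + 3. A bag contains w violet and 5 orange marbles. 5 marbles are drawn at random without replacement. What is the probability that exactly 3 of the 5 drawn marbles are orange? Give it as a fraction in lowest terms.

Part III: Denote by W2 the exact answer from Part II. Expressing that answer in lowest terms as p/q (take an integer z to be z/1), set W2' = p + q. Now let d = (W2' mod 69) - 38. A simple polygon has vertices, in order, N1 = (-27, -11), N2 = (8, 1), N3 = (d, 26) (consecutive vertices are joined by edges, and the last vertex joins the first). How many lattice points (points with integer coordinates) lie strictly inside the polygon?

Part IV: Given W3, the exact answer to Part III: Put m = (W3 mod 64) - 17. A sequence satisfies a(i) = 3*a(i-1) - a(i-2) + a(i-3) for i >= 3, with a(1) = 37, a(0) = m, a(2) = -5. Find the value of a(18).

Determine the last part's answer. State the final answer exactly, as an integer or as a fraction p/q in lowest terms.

Part I: remainder = value at the root: -6*(-23)^3 + 6*(-23)^2 - 4*(-23)^1 + 5 = (73002) + (3174) + (92) + (5) = 76273; answer 76273
Part II: W1 = 76273; w = 6; total draws C(11,5) = 462; favorable C(5,3)*C(6,2) = 150; P = 25/77; answer 25/77
Part III: W2 = 25/77; threaded value p + q = 102; d = -5; cross terms: (-27*1 - 8*-11)=61, (8*26 - -5*1)=213, (-5*-11 - -27*26)=757; twice the area = |1031| = 1031; area = 1031/2; boundary points = 1 + 1 + 1 = 3; strictly interior points = area - boundary/2 + 1 = 515; answer 515
Part IV: W3 = 515; m = -14; a(3) = 3*(-5) - 1*(37) + 1*(-14) = -66; iterating: a(3)=-66, a(4)=-156, a(5)=-407, a(6)=-1131, a(7)=-3142, a(8)=-8702, a(9)=-24095, a(10)=-66725, a(11)=-184782, a(12)=-511716, a(13)=-1417091, a(14)=-3924339, a(15)=-10867642, a(16)=-30095678, a(17)=-83343731, a(18)=-230803157; answer -230803157

-230803157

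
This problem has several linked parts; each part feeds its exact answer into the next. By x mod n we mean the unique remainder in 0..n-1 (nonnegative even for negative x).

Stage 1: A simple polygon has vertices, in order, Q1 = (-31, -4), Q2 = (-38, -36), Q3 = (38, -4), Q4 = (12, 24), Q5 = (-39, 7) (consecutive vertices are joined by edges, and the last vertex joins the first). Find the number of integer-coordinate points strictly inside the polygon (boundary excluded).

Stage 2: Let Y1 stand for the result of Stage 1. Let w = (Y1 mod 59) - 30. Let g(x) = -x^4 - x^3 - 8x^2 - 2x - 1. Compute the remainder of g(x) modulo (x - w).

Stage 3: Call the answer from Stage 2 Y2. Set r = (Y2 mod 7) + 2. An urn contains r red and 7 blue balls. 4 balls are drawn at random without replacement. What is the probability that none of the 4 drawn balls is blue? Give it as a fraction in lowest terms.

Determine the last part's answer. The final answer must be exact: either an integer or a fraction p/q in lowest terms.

1/330

Stage 1: cross terms: (-31*-36 - -38*-4)=964, (-38*-4 - 38*-36)=1520, (38*24 - 12*-4)=960, (12*7 - -39*24)=1020, (-39*-4 - -31*7)=373; twice the area = |4837| = 4837; area = 4837/2; boundary points = 1 + 4 + 2 + 17 + 1 = 25; strictly interior points = area - boundary/2 + 1 = 2407; answer 2407
Stage 2: Y1 = 2407; w = 17; remainder = value at the root: -1*(17)^4 - 1*(17)^3 - 8*(17)^2 - 2*(17)^1 - 1 = (-83521) + (-4913) + (-2312) + (-34) + (-1) = -90781; answer -90781
Stage 3: Y2 = -90781; r = 4; total draws C(11,4) = 330; favorable C(4,4) = 1; P = 1/330; answer 1/330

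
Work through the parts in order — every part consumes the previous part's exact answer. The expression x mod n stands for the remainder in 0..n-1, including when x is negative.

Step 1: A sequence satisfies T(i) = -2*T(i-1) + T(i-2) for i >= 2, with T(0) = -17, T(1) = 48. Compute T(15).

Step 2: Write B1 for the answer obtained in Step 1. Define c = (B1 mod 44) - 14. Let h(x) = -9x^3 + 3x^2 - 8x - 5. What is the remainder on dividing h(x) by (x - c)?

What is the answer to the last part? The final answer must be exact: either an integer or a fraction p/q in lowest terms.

-70965

Step 1: T(2) = -2*(48) + 1*(-17) = -113; iterating: T(2)=-113, T(3)=274, T(4)=-661, T(5)=1596, T(6)=-3853, T(7)=9302, T(8)=-22457, T(9)=54216, T(10)=-130889, T(11)=315994, T(12)=-762877, T(13)=1841748, T(14)=-4446373, T(15)=10734494; answer 10734494
Step 2: B1 = 10734494; c = 20; remainder = value at the root: -9*(20)^3 + 3*(20)^2 - 8*(20)^1 - 5 = (-72000) + (1200) + (-160) + (-5) = -70965; answer -70965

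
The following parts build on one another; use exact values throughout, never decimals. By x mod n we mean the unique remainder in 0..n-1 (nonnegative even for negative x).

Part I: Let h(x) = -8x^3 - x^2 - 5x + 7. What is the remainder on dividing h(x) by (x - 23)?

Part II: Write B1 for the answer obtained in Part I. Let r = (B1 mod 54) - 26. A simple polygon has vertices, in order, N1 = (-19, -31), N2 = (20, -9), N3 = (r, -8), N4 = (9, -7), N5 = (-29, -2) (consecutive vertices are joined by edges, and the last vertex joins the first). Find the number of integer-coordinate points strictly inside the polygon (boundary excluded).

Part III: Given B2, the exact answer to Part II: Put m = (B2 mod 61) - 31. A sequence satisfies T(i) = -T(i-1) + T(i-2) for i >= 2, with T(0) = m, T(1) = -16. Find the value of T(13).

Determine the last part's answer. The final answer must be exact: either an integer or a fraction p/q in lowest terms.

-704

Part I: remainder = value at the root: -8*(23)^3 - 1*(23)^2 - 5*(23)^1 + 7 = (-97336) + (-529) + (-115) + (7) = -97973; answer -97973
Part II: B1 = -97973; r = 11; cross terms: (-19*-9 - 20*-31)=791, (20*-8 - 11*-9)=-61, (11*-7 - 9*-8)=-5, (9*-2 - -29*-7)=-221, (-29*-31 - -19*-2)=861; twice the area = |1365| = 1365; area = 1365/2; boundary points = 1 + 1 + 1 + 1 + 1 = 5; strictly interior points = area - boundary/2 + 1 = 681; answer 681
Part III: B2 = 681; m = -21; T(2) = -1*(-16) + 1*(-21) = -5; iterating: T(2)=-5, T(3)=-11, T(4)=6, T(5)=-17, T(6)=23, T(7)=-40, T(8)=63, T(9)=-103, T(10)=166, T(11)=-269, T(12)=435, T(13)=-704; answer -704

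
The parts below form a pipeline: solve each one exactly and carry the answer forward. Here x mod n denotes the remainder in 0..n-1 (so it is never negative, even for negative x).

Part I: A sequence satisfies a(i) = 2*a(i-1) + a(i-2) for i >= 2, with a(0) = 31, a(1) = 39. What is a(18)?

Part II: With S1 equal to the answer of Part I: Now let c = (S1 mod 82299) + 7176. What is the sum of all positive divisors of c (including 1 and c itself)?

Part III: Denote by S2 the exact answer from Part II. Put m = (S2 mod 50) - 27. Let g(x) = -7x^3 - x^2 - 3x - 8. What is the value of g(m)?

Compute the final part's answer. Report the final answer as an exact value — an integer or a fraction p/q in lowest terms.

84701

Part I: a(2) = 2*(39) + 1*(31) = 109; iterating: a(2)=109, a(3)=257, a(4)=623, a(5)=1503, a(6)=3629, a(7)=8761, a(8)=21151, a(9)=51063, a(10)=123277, a(11)=297617, a(12)=718511, a(13)=1734639, a(14)=4187789, a(15)=10110217, a(16)=24408223, a(17)=58926663, a(18)=142261549; answer 142261549
Part II: S1 = 142261549; c = 56053; 56053 is prime, so its only divisors are 1 and 56053; sigma = 1 + 56053 = 56054; answer 56054
Part III: S2 = 56054; m = -23; -7*(-23)^3 - 1*(-23)^2 - 3*(-23)^1 - 8 = (85169) + (-529) + (69) + (-8) = 84701; answer 84701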